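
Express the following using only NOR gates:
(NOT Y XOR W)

(((((Y NOR Y) NOR W) NOR ((Y NOR Y) NOR W)) NOR (((Y NOR Y) NOR W) NOR ((Y NOR Y) NOR W))) NOR (((((Y NOR Y) NOR (Y NOR Y)) NOR (W NOR W)) NOR (((Y NOR Y) NOR (Y NOR Y)) NOR (W NOR W))) NOR ((((Y NOR Y) NOR (Y NOR Y)) NOR (W NOR W)) NOR (((Y NOR Y) NOR (Y NOR Y)) NOR (W NOR W)))))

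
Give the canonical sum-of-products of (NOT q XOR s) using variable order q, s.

Σm(0, 3) = (NOT q AND NOT s) OR (q AND s)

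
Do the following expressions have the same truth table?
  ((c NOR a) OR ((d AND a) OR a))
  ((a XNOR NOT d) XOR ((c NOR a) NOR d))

No. Counterexample: with c=0, a=0, d=0, Expression 1 = 1 but Expression 2 = 0.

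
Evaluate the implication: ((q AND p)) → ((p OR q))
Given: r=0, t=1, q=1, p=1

Antecedent ((q AND p)) = 1; consequent ((p OR q)) = 1.
1 → 1 = 1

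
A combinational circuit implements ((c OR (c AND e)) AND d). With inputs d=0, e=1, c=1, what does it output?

Substituting: ((1 OR (1 AND 1)) AND 0)
= 0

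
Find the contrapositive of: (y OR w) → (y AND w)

Contrapositive: NOT (y AND w) → NOT (y OR w)
Note: A statement and its contrapositive are logically equivalent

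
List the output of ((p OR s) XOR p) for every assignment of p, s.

p | s | Output
--------------
0 | 0 | 0
0 | 1 | 1
1 | 0 | 0
1 | 1 | 0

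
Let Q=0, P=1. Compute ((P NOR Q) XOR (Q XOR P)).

Substituting: ((1 NOR 0) XOR (0 XOR 1))
= 1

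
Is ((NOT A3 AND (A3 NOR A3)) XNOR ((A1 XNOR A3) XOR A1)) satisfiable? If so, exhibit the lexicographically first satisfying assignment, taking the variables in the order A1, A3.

A1=0, A3=0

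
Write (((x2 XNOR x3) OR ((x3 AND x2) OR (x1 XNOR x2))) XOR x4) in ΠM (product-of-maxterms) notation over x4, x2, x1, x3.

ΠM(3, 4, 8, 9, 10, 13, 14, 15) = (x4 OR x2 OR NOT x1 OR NOT x3) AND (x4 OR NOT x2 OR x1 OR x3) AND (NOT x4 OR x2 OR x1 OR x3) AND (NOT x4 OR x2 OR x1 OR NOT x3) AND (NOT x4 OR x2 OR NOT x1 OR x3) AND (NOT x4 OR NOT x2 OR x1 OR NOT x3) AND (NOT x4 OR NOT x2 OR NOT x1 OR x3) AND (NOT x4 OR NOT x2 OR NOT x1 OR NOT x3)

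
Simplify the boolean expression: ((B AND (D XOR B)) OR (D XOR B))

By absorption (E OR (E AND v) = E):
= (D XOR B)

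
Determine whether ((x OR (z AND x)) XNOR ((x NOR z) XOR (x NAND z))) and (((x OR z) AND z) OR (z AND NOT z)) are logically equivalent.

No. Counterexample: with x=0, z=0, Expression 1 = 1 but Expression 2 = 0.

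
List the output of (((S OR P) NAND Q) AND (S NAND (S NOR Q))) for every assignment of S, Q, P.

S | Q | P | Output
------------------
0 | 0 | 0 | 1
0 | 0 | 1 | 1
0 | 1 | 0 | 1
0 | 1 | 1 | 0
1 | 0 | 0 | 1
1 | 0 | 1 | 1
1 | 1 | 0 | 0
1 | 1 | 1 | 0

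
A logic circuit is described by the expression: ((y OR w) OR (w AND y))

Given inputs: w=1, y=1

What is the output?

Substituting: ((1 OR 1) OR (1 AND 1))
= 1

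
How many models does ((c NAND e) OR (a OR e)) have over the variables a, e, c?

Satisfying assignments: (0,0,0), (0,0,1), (0,1,0), (0,1,1), (1,0,0), (1,0,1), (1,1,0), (1,1,1)
Count: 8 out of 8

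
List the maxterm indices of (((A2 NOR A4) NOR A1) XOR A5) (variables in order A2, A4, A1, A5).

ΠM(0, 2, 5, 6, 9, 10, 13, 14) = (A2 OR A4 OR A1 OR A5) AND (A2 OR A4 OR NOT A1 OR A5) AND (A2 OR NOT A4 OR A1 OR NOT A5) AND (A2 OR NOT A4 OR NOT A1 OR A5) AND (NOT A2 OR A4 OR A1 OR NOT A5) AND (NOT A2 OR A4 OR NOT A1 OR A5) AND (NOT A2 OR NOT A4 OR A1 OR NOT A5) AND (NOT A2 OR NOT A4 OR NOT A1 OR A5)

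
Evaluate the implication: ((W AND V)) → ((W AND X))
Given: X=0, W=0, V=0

Antecedent ((W AND V)) = 0; consequent ((W AND X)) = 0.
0 → 0 = 1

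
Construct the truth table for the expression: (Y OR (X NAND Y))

X | Y | Output
--------------
0 | 0 | 1
0 | 1 | 1
1 | 0 | 1
1 | 1 | 1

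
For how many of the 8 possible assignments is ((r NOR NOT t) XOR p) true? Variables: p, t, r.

Satisfying assignments: (0,1,0), (1,0,0), (1,0,1), (1,1,1)
Count: 4 out of 8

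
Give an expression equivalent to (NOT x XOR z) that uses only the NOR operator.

(((((x NOR x) NOR z) NOR ((x NOR x) NOR z)) NOR (((x NOR x) NOR z) NOR ((x NOR x) NOR z))) NOR (((((x NOR x) NOR (x NOR x)) NOR (z NOR z)) NOR (((x NOR x) NOR (x NOR x)) NOR (z NOR z))) NOR ((((x NOR x) NOR (x NOR x)) NOR (z NOR z)) NOR (((x NOR x) NOR (x NOR x)) NOR (z NOR z)))))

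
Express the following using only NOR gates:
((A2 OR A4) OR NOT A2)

((((A2 NOR A4) NOR (A2 NOR A4)) NOR (A2 NOR A2)) NOR (((A2 NOR A4) NOR (A2 NOR A4)) NOR (A2 NOR A2)))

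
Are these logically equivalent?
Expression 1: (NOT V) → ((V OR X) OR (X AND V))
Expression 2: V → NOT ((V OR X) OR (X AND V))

No, Inverse is not equivalent to original (counterexample: W=0, V=0, X=0)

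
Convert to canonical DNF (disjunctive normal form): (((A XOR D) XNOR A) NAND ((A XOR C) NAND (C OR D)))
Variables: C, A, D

(NOT C AND NOT A AND D) OR (NOT C AND A AND D) OR (C AND NOT A AND NOT D) OR (C AND NOT A AND D) OR (C AND A AND D)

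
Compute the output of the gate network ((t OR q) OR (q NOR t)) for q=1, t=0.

Substituting: ((0 OR 1) OR (1 NOR 0))
= 1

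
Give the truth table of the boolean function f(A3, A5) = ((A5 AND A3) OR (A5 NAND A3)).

A3 | A5 | Output
----------------
0 | 0 | 1
0 | 1 | 1
1 | 0 | 1
1 | 1 | 1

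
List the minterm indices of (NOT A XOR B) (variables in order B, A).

Σm(0, 3) = (NOT B AND NOT A) OR (B AND A)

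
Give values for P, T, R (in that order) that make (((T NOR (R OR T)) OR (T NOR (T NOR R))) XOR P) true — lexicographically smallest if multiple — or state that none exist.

P=0, T=0, R=0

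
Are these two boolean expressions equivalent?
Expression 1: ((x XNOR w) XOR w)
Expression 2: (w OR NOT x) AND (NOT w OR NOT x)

Yes, they are equivalent — the two output columns agree on all 4 assignments:
w | x | Expression 1 | Expression 2
-----------------------------------
0 | 0 | 1 | 1
0 | 1 | 0 | 0
1 | 0 | 1 | 1
1 | 1 | 0 | 0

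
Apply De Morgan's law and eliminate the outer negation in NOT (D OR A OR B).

NOT D AND NOT A AND NOT B
De Morgan's: NOT(OR of terms) = AND of negations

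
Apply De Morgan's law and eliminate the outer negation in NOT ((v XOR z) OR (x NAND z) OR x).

NOT (v XOR z) AND NOT (x NAND z) AND NOT x
De Morgan's: NOT(OR of terms) = AND of negations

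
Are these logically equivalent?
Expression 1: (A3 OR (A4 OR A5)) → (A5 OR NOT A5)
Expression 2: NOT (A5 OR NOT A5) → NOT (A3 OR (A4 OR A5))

Yes, Contrapositive is always equivalent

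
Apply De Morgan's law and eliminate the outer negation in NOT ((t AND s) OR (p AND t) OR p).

NOT (t AND s) AND NOT (p AND t) AND NOT p
De Morgan's: NOT(OR of terms) = AND of negations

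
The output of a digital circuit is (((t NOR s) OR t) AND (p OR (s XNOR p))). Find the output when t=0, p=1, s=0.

Substituting: (((0 NOR 0) OR 0) AND (1 OR (0 XNOR 1)))
= 1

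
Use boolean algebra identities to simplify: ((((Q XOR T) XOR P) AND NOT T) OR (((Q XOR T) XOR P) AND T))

By distribution ((E AND v) OR (E AND NOT v) = E):
= ((Q XOR T) XOR P)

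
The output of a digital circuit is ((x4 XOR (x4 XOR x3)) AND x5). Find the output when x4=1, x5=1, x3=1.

Substituting: ((1 XOR (1 XOR 1)) AND 1)
= 1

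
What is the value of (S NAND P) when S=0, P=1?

Substituting: (0 NAND 1)
= 1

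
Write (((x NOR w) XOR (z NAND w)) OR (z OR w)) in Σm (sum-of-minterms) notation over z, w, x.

Σm(1, 2, 3, 4, 5, 6, 7) = (NOT z AND NOT w AND x) OR (NOT z AND w AND NOT x) OR (NOT z AND w AND x) OR (z AND NOT w AND NOT x) OR (z AND NOT w AND x) OR (z AND w AND NOT x) OR (z AND w AND x)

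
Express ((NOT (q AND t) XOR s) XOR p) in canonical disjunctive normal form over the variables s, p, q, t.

(NOT s AND NOT p AND NOT q AND NOT t) OR (NOT s AND NOT p AND NOT q AND t) OR (NOT s AND NOT p AND q AND NOT t) OR (NOT s AND p AND q AND t) OR (s AND NOT p AND q AND t) OR (s AND p AND NOT q AND NOT t) OR (s AND p AND NOT q AND t) OR (s AND p AND q AND NOT t)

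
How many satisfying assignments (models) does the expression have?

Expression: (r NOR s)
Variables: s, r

Satisfying assignments: (0,0)
Count: 1 out of 4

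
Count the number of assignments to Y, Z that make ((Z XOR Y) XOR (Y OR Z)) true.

Satisfying assignments: (1,1)
Count: 1 out of 4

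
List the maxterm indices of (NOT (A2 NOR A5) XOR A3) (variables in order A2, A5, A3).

ΠM(0, 3, 5, 7) = (A2 OR A5 OR A3) AND (A2 OR NOT A5 OR NOT A3) AND (NOT A2 OR A5 OR NOT A3) AND (NOT A2 OR NOT A5 OR NOT A3)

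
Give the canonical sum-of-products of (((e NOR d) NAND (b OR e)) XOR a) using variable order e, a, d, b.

Σm(0, 2, 3, 5, 8, 9, 10, 11) = (NOT e AND NOT a AND NOT d AND NOT b) OR (NOT e AND NOT a AND d AND NOT b) OR (NOT e AND NOT a AND d AND b) OR (NOT e AND a AND NOT d AND b) OR (e AND NOT a AND NOT d AND NOT b) OR (e AND NOT a AND NOT d AND b) OR (e AND NOT a AND d AND NOT b) OR (e AND NOT a AND d AND b)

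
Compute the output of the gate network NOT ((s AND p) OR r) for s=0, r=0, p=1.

Substituting: NOT ((0 AND 1) OR 0)
= 1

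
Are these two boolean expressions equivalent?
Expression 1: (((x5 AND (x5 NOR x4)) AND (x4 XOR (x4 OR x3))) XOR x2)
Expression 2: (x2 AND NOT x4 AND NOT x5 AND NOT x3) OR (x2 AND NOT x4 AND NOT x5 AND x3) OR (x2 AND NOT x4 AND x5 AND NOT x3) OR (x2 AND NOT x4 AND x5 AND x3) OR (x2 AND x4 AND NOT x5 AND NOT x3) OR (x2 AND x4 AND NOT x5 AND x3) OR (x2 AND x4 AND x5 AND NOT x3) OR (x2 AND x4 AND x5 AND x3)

Yes, they are equivalent — the two output columns agree on all 16 assignments:
x2 | x4 | x5 | x3 | Expression 1 | Expression 2
-----------------------------------------------
0 | 0 | 0 | 0 | 0 | 0
0 | 0 | 0 | 1 | 0 | 0
0 | 0 | 1 | 0 | 0 | 0
0 | 0 | 1 | 1 | 0 | 0
0 | 1 | 0 | 0 | 0 | 0
0 | 1 | 0 | 1 | 0 | 0
0 | 1 | 1 | 0 | 0 | 0
0 | 1 | 1 | 1 | 0 | 0
1 | 0 | 0 | 0 | 1 | 1
1 | 0 | 0 | 1 | 1 | 1
1 | 0 | 1 | 0 | 1 | 1
1 | 0 | 1 | 1 | 1 | 1
1 | 1 | 0 | 0 | 1 | 1
1 | 1 | 0 | 1 | 1 | 1
1 | 1 | 1 | 0 | 1 | 1
1 | 1 | 1 | 1 | 1 | 1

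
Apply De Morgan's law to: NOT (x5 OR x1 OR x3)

NOT x5 AND NOT x1 AND NOT x3
De Morgan's: NOT(OR of terms) = AND of negations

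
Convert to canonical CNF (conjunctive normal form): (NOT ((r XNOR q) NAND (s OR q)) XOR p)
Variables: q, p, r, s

(q OR p OR r OR s) AND (q OR p OR NOT r OR s) AND (q OR p OR NOT r OR NOT s) AND (q OR NOT p OR r OR NOT s) AND (NOT q OR p OR r OR s) AND (NOT q OR p OR r OR NOT s) AND (NOT q OR NOT p OR NOT r OR s) AND (NOT q OR NOT p OR NOT r OR NOT s)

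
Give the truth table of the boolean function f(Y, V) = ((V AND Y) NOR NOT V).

Y | V | Output
--------------
0 | 0 | 0
0 | 1 | 1
1 | 0 | 0
1 | 1 | 0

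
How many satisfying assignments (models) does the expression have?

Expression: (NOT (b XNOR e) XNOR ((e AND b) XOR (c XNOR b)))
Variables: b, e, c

Satisfying assignments: (0,0,1), (0,1,0), (1,0,1), (1,1,1)
Count: 4 out of 8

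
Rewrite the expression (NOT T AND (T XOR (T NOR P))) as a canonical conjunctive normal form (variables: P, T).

(P OR NOT T) AND (NOT P OR T) AND (NOT P OR NOT T)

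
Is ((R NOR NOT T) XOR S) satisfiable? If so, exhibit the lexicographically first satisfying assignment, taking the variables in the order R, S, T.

R=0, S=0, T=1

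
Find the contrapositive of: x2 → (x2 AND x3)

Contrapositive: NOT (x2 AND x3) → NOT x2
Note: A statement and its contrapositive are logically equivalent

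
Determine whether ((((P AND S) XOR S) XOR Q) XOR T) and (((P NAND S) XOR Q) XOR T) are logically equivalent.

No. Counterexample: with P=0, Q=0, T=0, S=0, Expression 1 = 0 but Expression 2 = 1.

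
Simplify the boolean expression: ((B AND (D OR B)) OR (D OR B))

By absorption (E OR (E AND v) = E):
= (D OR B)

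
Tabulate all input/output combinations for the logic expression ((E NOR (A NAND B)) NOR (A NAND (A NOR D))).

A | E | D | B | Output
----------------------
0 | 0 | 0 | 0 | 0
0 | 0 | 0 | 1 | 0
0 | 0 | 1 | 0 | 0
0 | 0 | 1 | 1 | 0
0 | 1 | 0 | 0 | 0
0 | 1 | 0 | 1 | 0
0 | 1 | 1 | 0 | 0
0 | 1 | 1 | 1 | 0
1 | 0 | 0 | 0 | 0
1 | 0 | 0 | 1 | 0
1 | 0 | 1 | 0 | 0
1 | 0 | 1 | 1 | 0
1 | 1 | 0 | 0 | 0
1 | 1 | 0 | 1 | 0
1 | 1 | 1 | 0 | 0
1 | 1 | 1 | 1 | 0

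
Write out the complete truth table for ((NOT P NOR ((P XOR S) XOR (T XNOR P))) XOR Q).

S | T | Q | P | Output
----------------------
0 | 0 | 0 | 0 | 0
0 | 0 | 0 | 1 | 0
0 | 0 | 1 | 0 | 1
0 | 0 | 1 | 1 | 1
0 | 1 | 0 | 0 | 0
0 | 1 | 0 | 1 | 1
0 | 1 | 1 | 0 | 1
0 | 1 | 1 | 1 | 0
1 | 0 | 0 | 0 | 0
1 | 0 | 0 | 1 | 1
1 | 0 | 1 | 0 | 1
1 | 0 | 1 | 1 | 0
1 | 1 | 0 | 0 | 0
1 | 1 | 0 | 1 | 0
1 | 1 | 1 | 0 | 1
1 | 1 | 1 | 1 | 1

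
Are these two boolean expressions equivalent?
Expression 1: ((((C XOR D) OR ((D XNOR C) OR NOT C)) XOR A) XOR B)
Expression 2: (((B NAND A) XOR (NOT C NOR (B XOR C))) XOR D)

No. Counterexample: with C=0, D=0, A=0, B=1, Expression 1 = 0 but Expression 2 = 1.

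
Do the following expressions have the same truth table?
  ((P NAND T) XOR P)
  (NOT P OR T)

Yes, they are equivalent — the two output columns agree on all 4 assignments:
P | T | Expression 1 | Expression 2
-----------------------------------
0 | 0 | 1 | 1
0 | 1 | 1 | 1
1 | 0 | 0 | 0
1 | 1 | 1 | 1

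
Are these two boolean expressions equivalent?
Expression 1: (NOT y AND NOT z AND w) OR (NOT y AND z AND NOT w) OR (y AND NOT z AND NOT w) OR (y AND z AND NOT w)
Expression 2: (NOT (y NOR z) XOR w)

Yes, they are equivalent — the two output columns agree on all 8 assignments:
y | z | w | Expression 1 | Expression 2
---------------------------------------
0 | 0 | 0 | 0 | 0
0 | 0 | 1 | 1 | 1
0 | 1 | 0 | 1 | 1
0 | 1 | 1 | 0 | 0
1 | 0 | 0 | 1 | 1
1 | 0 | 1 | 0 | 0
1 | 1 | 0 | 1 | 1
1 | 1 | 1 | 0 | 0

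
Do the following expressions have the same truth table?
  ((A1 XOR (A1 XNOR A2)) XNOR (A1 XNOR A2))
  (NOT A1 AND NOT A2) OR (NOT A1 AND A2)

Yes, they are equivalent — the two output columns agree on all 4 assignments:
A1 | A2 | Expression 1 | Expression 2
-------------------------------------
0 | 0 | 1 | 1
0 | 1 | 1 | 1
1 | 0 | 0 | 0
1 | 1 | 0 | 0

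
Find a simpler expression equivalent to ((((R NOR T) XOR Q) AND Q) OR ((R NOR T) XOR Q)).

By absorption (E OR (E AND v) = E):
= ((R NOR T) XOR Q)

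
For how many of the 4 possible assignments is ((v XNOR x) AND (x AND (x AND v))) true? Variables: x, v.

Satisfying assignments: (1,1)
Count: 1 out of 4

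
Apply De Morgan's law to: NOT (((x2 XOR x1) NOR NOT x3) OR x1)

NOT ((x2 XOR x1) NOR NOT x3) AND NOT x1
De Morgan's: NOT(OR of terms) = AND of negations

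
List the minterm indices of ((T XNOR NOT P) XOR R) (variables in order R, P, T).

Σm(1, 2, 4, 7) = (NOT R AND NOT P AND T) OR (NOT R AND P AND NOT T) OR (R AND NOT P AND NOT T) OR (R AND P AND T)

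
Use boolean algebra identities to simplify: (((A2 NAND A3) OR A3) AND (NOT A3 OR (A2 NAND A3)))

By distribution ((E OR v) AND (E OR NOT v) = E):
= (A2 NAND A3)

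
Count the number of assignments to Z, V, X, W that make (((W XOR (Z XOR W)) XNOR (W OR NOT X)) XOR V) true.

Satisfying assignments: (0,0,1,0), (0,1,0,0), (0,1,0,1), (0,1,1,1), (1,0,0,0), (1,0,0,1), (1,0,1,1), (1,1,1,0)
Count: 8 out of 16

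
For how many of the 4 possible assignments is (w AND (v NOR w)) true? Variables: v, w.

No assignment satisfies the expression.
Count: 0 out of 4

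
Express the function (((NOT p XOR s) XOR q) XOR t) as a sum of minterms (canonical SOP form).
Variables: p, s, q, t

Σm(0, 3, 5, 6, 9, 10, 12, 15) = (NOT p AND NOT s AND NOT q AND NOT t) OR (NOT p AND NOT s AND q AND t) OR (NOT p AND s AND NOT q AND t) OR (NOT p AND s AND q AND NOT t) OR (p AND NOT s AND NOT q AND t) OR (p AND NOT s AND q AND NOT t) OR (p AND s AND NOT q AND NOT t) OR (p AND s AND q AND t)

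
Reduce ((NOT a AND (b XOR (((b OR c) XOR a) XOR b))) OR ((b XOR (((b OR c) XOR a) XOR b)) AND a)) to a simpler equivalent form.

By distribution ((E AND v) OR (E AND NOT v) = E) then XOR self-cancellation ((E XOR v) XOR v = E):
= ((b OR c) XOR a)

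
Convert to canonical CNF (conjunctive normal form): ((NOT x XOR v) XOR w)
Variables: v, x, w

(v OR x OR NOT w) AND (v OR NOT x OR w) AND (NOT v OR x OR w) AND (NOT v OR NOT x OR NOT w)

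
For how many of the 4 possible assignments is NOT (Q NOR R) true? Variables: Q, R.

Satisfying assignments: (0,1), (1,0), (1,1)
Count: 3 out of 4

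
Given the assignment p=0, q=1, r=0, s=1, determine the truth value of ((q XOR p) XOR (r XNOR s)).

Substituting: ((1 XOR 0) XOR (0 XNOR 1))
= 1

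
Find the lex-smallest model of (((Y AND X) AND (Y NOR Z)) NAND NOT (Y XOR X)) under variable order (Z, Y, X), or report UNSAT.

Z=0, Y=0, X=0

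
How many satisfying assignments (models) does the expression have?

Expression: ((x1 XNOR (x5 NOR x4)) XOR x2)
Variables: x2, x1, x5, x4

Satisfying assignments: (0,0,0,1), (0,0,1,0), (0,0,1,1), (0,1,0,0), (1,0,0,0), (1,1,0,1), (1,1,1,0), (1,1,1,1)
Count: 8 out of 16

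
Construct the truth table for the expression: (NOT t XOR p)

t | p | Output
--------------
0 | 0 | 1
0 | 1 | 0
1 | 0 | 0
1 | 1 | 1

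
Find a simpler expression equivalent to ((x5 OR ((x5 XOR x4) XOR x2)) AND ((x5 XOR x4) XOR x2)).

By absorption (E AND (E OR v) = E):
= ((x5 XOR x4) XOR x2)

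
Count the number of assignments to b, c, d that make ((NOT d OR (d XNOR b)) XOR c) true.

Satisfying assignments: (0,0,0), (0,1,1), (1,0,0), (1,0,1)
Count: 4 out of 8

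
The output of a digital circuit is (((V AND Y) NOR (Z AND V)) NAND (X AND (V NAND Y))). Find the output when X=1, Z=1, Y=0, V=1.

Substituting: (((1 AND 0) NOR (1 AND 1)) NAND (1 AND (1 NAND 0)))
= 1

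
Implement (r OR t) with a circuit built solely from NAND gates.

((r NAND r) NAND (t NAND t))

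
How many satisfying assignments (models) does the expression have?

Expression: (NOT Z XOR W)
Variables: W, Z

Satisfying assignments: (0,0), (1,1)
Count: 2 out of 4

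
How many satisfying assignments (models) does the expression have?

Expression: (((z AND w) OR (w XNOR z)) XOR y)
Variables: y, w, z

Satisfying assignments: (0,0,0), (0,1,1), (1,0,1), (1,1,0)
Count: 4 out of 8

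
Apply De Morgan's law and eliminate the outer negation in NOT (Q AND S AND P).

NOT Q OR NOT S OR NOT P
De Morgan's: NOT(AND of terms) = OR of negations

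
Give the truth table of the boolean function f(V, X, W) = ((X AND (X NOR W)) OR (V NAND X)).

V | X | W | Output
------------------
0 | 0 | 0 | 1
0 | 0 | 1 | 1
0 | 1 | 0 | 1
0 | 1 | 1 | 1
1 | 0 | 0 | 1
1 | 0 | 1 | 1
1 | 1 | 0 | 0
1 | 1 | 1 | 0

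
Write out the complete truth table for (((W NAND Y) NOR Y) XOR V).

W | V | Y | Output
------------------
0 | 0 | 0 | 0
0 | 0 | 1 | 0
0 | 1 | 0 | 1
0 | 1 | 1 | 1
1 | 0 | 0 | 0
1 | 0 | 1 | 0
1 | 1 | 0 | 1
1 | 1 | 1 | 1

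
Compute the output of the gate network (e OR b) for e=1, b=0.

Substituting: (1 OR 0)
= 1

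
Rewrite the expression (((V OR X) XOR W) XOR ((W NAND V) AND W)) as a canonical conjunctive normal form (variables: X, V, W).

(X OR V OR W) AND (X OR V OR NOT W) AND (X OR NOT V OR NOT W) AND (NOT X OR NOT V OR NOT W)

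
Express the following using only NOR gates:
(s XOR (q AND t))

((((s NOR ((q NOR q) NOR (t NOR t))) NOR (s NOR ((q NOR q) NOR (t NOR t)))) NOR ((s NOR ((q NOR q) NOR (t NOR t))) NOR (s NOR ((q NOR q) NOR (t NOR t))))) NOR ((((s NOR s) NOR (((q NOR q) NOR (t NOR t)) NOR ((q NOR q) NOR (t NOR t)))) NOR ((s NOR s) NOR (((q NOR q) NOR (t NOR t)) NOR ((q NOR q) NOR (t NOR t))))) NOR (((s NOR s) NOR (((q NOR q) NOR (t NOR t)) NOR ((q NOR q) NOR (t NOR t)))) NOR ((s NOR s) NOR (((q NOR q) NOR (t NOR t)) NOR ((q NOR q) NOR (t NOR t)))))))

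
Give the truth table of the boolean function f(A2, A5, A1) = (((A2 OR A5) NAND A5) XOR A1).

A2 | A5 | A1 | Output
---------------------
0 | 0 | 0 | 1
0 | 0 | 1 | 0
0 | 1 | 0 | 0
0 | 1 | 1 | 1
1 | 0 | 0 | 1
1 | 0 | 1 | 0
1 | 1 | 0 | 0
1 | 1 | 1 | 1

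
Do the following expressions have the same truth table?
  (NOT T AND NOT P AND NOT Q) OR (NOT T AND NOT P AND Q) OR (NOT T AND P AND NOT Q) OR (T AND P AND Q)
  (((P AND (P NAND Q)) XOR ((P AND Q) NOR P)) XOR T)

Yes, they are equivalent — the two output columns agree on all 8 assignments:
T | P | Q | Expression 1 | Expression 2
---------------------------------------
0 | 0 | 0 | 1 | 1
0 | 0 | 1 | 1 | 1
0 | 1 | 0 | 1 | 1
0 | 1 | 1 | 0 | 0
1 | 0 | 0 | 0 | 0
1 | 0 | 1 | 0 | 0
1 | 1 | 0 | 0 | 0
1 | 1 | 1 | 1 | 1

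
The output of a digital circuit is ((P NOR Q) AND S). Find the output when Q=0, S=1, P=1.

Substituting: ((1 NOR 0) AND 1)
= 0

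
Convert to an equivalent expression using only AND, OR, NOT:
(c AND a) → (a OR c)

NOT (c AND a) OR (a OR c)
(Implication elimination: A → B = NOT A OR B)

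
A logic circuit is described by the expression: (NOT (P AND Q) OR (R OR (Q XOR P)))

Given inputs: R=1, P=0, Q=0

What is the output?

Substituting: (NOT (0 AND 0) OR (1 OR (0 XOR 0)))
= 1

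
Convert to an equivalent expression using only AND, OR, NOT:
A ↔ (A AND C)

(A AND (A AND C)) OR (NOT A AND NOT (A AND C))
(Biconditional = both true or both false)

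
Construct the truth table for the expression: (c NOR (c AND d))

d | c | Output
--------------
0 | 0 | 1
0 | 1 | 0
1 | 0 | 1
1 | 1 | 0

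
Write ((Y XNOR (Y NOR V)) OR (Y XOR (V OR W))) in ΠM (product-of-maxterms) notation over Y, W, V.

ΠM(0, 5, 6, 7) = (Y OR W OR V) AND (NOT Y OR W OR NOT V) AND (NOT Y OR NOT W OR V) AND (NOT Y OR NOT W OR NOT V)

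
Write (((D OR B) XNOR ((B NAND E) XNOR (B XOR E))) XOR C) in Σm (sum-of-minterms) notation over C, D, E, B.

Σm(0, 1, 3, 5, 6, 7, 10, 12) = (NOT C AND NOT D AND NOT E AND NOT B) OR (NOT C AND NOT D AND NOT E AND B) OR (NOT C AND NOT D AND E AND B) OR (NOT C AND D AND NOT E AND B) OR (NOT C AND D AND E AND NOT B) OR (NOT C AND D AND E AND B) OR (C AND NOT D AND E AND NOT B) OR (C AND D AND NOT E AND NOT B)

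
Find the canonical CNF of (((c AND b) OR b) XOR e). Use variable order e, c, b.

(e OR c OR b) AND (e OR NOT c OR b) AND (NOT e OR c OR NOT b) AND (NOT e OR NOT c OR NOT b)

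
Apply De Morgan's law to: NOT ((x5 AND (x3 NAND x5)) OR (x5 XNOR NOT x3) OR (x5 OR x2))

NOT (x5 AND (x3 NAND x5)) AND NOT (x5 XNOR NOT x3) AND NOT (x5 OR x2)
De Morgan's: NOT(OR of terms) = AND of negations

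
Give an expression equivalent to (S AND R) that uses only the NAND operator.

((S NAND R) NAND (S NAND R))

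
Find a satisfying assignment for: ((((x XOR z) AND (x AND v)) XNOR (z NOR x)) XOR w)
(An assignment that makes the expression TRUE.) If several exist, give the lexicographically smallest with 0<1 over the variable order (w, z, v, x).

w=0, z=0, v=0, x=1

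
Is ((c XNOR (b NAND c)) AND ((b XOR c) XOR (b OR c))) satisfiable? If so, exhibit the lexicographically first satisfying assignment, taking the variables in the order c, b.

UNSATISFIABLE - no assignment makes this expression true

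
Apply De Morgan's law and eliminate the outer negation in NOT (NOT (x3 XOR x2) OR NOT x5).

(x3 XOR x2) AND x5
De Morgan's: NOT(OR of terms) = AND of negations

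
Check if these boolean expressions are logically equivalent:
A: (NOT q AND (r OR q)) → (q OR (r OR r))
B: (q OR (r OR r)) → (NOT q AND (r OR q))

No, Converse is not equivalent to original (counterexample: r=0, q=1)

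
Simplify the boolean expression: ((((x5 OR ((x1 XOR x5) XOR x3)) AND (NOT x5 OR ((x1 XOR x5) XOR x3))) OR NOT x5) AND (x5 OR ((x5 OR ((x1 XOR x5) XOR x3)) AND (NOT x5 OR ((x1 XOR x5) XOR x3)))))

By distribution ((E OR v) AND (E OR NOT v) = E) then distribution ((E OR v) AND (E OR NOT v) = E):
= ((x1 XOR x5) XOR x3)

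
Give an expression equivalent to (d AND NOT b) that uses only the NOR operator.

((d NOR d) NOR ((b NOR b) NOR (b NOR b)))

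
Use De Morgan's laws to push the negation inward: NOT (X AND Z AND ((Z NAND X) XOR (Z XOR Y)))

NOT X OR NOT Z OR NOT ((Z NAND X) XOR (Z XOR Y))
De Morgan's: NOT(AND of terms) = OR of negations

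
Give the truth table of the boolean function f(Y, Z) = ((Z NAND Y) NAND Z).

Y | Z | Output
--------------
0 | 0 | 1
0 | 1 | 0
1 | 0 | 1
1 | 1 | 1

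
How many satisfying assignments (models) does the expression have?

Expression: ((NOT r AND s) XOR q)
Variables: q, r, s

Satisfying assignments: (0,0,1), (1,0,0), (1,1,0), (1,1,1)
Count: 4 out of 8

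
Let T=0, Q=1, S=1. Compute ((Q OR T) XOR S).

Substituting: ((1 OR 0) XOR 1)
= 0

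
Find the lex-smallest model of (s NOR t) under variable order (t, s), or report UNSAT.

t=0, s=0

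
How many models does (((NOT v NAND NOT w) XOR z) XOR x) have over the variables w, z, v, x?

Satisfying assignments: (0,0,0,1), (0,0,1,0), (0,1,0,0), (0,1,1,1), (1,0,0,0), (1,0,1,0), (1,1,0,1), (1,1,1,1)
Count: 8 out of 16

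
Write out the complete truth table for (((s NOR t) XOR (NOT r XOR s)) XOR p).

t | p | r | s | Output
----------------------
0 | 0 | 0 | 0 | 0
0 | 0 | 0 | 1 | 0
0 | 0 | 1 | 0 | 1
0 | 0 | 1 | 1 | 1
0 | 1 | 0 | 0 | 1
0 | 1 | 0 | 1 | 1
0 | 1 | 1 | 0 | 0
0 | 1 | 1 | 1 | 0
1 | 0 | 0 | 0 | 1
1 | 0 | 0 | 1 | 0
1 | 0 | 1 | 0 | 0
1 | 0 | 1 | 1 | 1
1 | 1 | 0 | 0 | 0
1 | 1 | 0 | 1 | 1
1 | 1 | 1 | 0 | 1
1 | 1 | 1 | 1 | 0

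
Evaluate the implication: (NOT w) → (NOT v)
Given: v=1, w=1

Antecedent (NOT w) = 0; consequent (NOT v) = 0.
0 → 0 = 1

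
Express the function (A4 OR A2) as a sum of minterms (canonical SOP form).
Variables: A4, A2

Σm(1, 2, 3) = (NOT A4 AND A2) OR (A4 AND NOT A2) OR (A4 AND A2)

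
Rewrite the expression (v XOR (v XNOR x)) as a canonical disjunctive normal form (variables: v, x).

(NOT v AND NOT x) OR (v AND NOT x)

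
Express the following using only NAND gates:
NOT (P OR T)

(((P NAND P) NAND (T NAND T)) NAND ((P NAND P) NAND (T NAND T)))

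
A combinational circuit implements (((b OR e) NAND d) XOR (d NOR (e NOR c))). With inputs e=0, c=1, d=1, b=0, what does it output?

Substituting: (((0 OR 0) NAND 1) XOR (1 NOR (0 NOR 1)))
= 1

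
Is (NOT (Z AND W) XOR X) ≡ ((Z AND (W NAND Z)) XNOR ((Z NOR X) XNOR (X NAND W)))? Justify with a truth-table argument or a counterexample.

No. Counterexample: with Z=0, W=0, X=0, Expression 1 = 1 but Expression 2 = 0.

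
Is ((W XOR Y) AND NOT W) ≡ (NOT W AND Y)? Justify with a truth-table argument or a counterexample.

Yes, they are equivalent — the two output columns agree on all 4 assignments:
W | Y | Expression 1 | Expression 2
-----------------------------------
0 | 0 | 0 | 0
0 | 1 | 1 | 1
1 | 0 | 0 | 0
1 | 1 | 0 | 0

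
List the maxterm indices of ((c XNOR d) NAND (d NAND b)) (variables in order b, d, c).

ΠM(0, 3, 4) = (b OR d OR c) AND (b OR NOT d OR NOT c) AND (NOT b OR d OR c)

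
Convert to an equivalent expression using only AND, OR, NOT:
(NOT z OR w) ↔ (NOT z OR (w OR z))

((NOT z OR w) AND (NOT z OR (w OR z))) OR (NOT (NOT z OR w) AND NOT (NOT z OR (w OR z)))
(Biconditional = both true or both false)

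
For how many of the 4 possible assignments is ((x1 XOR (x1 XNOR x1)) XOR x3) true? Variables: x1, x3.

Satisfying assignments: (0,0), (1,1)
Count: 2 out of 4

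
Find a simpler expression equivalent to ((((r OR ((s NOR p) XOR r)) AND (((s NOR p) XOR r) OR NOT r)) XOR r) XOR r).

By XOR self-cancellation ((E XOR v) XOR v = E) then distribution ((E OR v) AND (E OR NOT v) = E):
= ((s NOR p) XOR r)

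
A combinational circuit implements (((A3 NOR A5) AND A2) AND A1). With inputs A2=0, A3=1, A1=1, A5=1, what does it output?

Substituting: (((1 NOR 1) AND 0) AND 1)
= 0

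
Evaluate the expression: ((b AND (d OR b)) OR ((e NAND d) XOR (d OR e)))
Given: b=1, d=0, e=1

Substituting: ((1 AND (0 OR 1)) OR ((1 NAND 0) XOR (0 OR 1)))
= 1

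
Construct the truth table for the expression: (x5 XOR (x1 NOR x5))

x5 | x1 | Output
----------------
0 | 0 | 1
0 | 1 | 0
1 | 0 | 1
1 | 1 | 1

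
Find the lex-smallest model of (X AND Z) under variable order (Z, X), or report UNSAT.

Z=1, X=1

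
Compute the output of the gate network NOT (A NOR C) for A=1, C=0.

Substituting: NOT (1 NOR 0)
= 1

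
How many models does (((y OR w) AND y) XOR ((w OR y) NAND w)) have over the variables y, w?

Satisfying assignments: (0,0), (1,1)
Count: 2 out of 4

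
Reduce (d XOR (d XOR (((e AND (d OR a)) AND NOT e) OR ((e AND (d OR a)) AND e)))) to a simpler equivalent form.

By XOR self-cancellation ((E XOR v) XOR v = E) then distribution ((E AND v) OR (E AND NOT v) = E):
= (e AND (d OR a))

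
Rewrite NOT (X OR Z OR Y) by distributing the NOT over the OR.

NOT X AND NOT Z AND NOT Y
De Morgan's: NOT(OR of terms) = AND of negations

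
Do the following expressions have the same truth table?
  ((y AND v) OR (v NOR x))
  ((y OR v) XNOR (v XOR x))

No. Counterexample: with y=0, x=0, v=1, Expression 1 = 0 but Expression 2 = 1.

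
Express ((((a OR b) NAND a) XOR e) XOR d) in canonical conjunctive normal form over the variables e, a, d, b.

(e OR a OR NOT d OR b) AND (e OR a OR NOT d OR NOT b) AND (e OR NOT a OR d OR b) AND (e OR NOT a OR d OR NOT b) AND (NOT e OR a OR d OR b) AND (NOT e OR a OR d OR NOT b) AND (NOT e OR NOT a OR NOT d OR b) AND (NOT e OR NOT a OR NOT d OR NOT b)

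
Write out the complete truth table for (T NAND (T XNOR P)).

T | P | Output
--------------
0 | 0 | 1
0 | 1 | 1
1 | 0 | 1
1 | 1 | 0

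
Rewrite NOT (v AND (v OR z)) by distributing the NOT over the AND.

NOT v OR NOT (v OR z)
De Morgan's: NOT(AND of terms) = OR of negations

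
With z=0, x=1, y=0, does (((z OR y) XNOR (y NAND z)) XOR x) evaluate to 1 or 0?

Substituting: (((0 OR 0) XNOR (0 NAND 0)) XOR 1)
= 1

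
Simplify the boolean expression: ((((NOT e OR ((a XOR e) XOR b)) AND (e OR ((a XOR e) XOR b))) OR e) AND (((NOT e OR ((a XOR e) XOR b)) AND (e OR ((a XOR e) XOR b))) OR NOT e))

By distribution ((E OR v) AND (E OR NOT v) = E) then distribution ((E OR v) AND (E OR NOT v) = E):
= ((a XOR e) XOR b)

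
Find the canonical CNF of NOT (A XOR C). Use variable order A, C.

(A OR NOT C) AND (NOT A OR C)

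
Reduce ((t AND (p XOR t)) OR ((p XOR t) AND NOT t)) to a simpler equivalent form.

By distribution ((E AND v) OR (E AND NOT v) = E):
= (p XOR t)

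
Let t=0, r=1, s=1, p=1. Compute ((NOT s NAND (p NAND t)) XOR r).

Substituting: ((NOT 1 NAND (1 NAND 0)) XOR 1)
= 0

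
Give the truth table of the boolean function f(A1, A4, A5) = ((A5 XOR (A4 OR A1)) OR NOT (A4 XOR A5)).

A1 | A4 | A5 | Output
---------------------
0 | 0 | 0 | 1
0 | 0 | 1 | 1
0 | 1 | 0 | 1
0 | 1 | 1 | 1
1 | 0 | 0 | 1
1 | 0 | 1 | 0
1 | 1 | 0 | 1
1 | 1 | 1 | 1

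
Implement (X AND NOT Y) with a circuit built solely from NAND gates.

((X NAND (Y NAND Y)) NAND (X NAND (Y NAND Y)))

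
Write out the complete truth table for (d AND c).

c | d | Output
--------------
0 | 0 | 0
0 | 1 | 0
1 | 0 | 0
1 | 1 | 1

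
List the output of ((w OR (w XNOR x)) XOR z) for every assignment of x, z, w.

x | z | w | Output
------------------
0 | 0 | 0 | 1
0 | 0 | 1 | 1
0 | 1 | 0 | 0
0 | 1 | 1 | 0
1 | 0 | 0 | 0
1 | 0 | 1 | 1
1 | 1 | 0 | 1
1 | 1 | 1 | 0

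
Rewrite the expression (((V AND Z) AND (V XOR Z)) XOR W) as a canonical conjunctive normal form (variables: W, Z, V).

(W OR Z OR V) AND (W OR Z OR NOT V) AND (W OR NOT Z OR V) AND (W OR NOT Z OR NOT V)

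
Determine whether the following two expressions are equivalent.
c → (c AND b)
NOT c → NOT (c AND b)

No, Inverse is not equivalent to original (counterexample: b=0, c=1)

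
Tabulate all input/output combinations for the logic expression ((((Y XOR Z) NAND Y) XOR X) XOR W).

X | W | Y | Z | Output
----------------------
0 | 0 | 0 | 0 | 1
0 | 0 | 0 | 1 | 1
0 | 0 | 1 | 0 | 0
0 | 0 | 1 | 1 | 1
0 | 1 | 0 | 0 | 0
0 | 1 | 0 | 1 | 0
0 | 1 | 1 | 0 | 1
0 | 1 | 1 | 1 | 0
1 | 0 | 0 | 0 | 0
1 | 0 | 0 | 1 | 0
1 | 0 | 1 | 0 | 1
1 | 0 | 1 | 1 | 0
1 | 1 | 0 | 0 | 1
1 | 1 | 0 | 1 | 1
1 | 1 | 1 | 0 | 0
1 | 1 | 1 | 1 | 1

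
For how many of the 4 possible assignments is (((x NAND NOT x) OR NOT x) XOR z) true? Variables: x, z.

Satisfying assignments: (0,0), (1,0)
Count: 2 out of 4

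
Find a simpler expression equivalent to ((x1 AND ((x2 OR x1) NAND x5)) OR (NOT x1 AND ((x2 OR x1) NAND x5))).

By distribution ((E AND v) OR (E AND NOT v) = E):
= ((x2 OR x1) NAND x5)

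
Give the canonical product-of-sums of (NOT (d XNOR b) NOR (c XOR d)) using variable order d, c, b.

ΠM(1, 2, 3, 4, 5, 6) = (d OR c OR NOT b) AND (d OR NOT c OR b) AND (d OR NOT c OR NOT b) AND (NOT d OR c OR b) AND (NOT d OR c OR NOT b) AND (NOT d OR NOT c OR b)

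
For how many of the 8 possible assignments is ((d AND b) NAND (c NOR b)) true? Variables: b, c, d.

Satisfying assignments: (0,0,0), (0,0,1), (0,1,0), (0,1,1), (1,0,0), (1,0,1), (1,1,0), (1,1,1)
Count: 8 out of 8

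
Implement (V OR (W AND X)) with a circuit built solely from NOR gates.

((V NOR ((W NOR W) NOR (X NOR X))) NOR (V NOR ((W NOR W) NOR (X NOR X))))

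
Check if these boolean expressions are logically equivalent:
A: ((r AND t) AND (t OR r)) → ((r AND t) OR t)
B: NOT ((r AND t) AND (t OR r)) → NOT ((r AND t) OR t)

No, Inverse is not equivalent to original (counterexample: r=0, t=1)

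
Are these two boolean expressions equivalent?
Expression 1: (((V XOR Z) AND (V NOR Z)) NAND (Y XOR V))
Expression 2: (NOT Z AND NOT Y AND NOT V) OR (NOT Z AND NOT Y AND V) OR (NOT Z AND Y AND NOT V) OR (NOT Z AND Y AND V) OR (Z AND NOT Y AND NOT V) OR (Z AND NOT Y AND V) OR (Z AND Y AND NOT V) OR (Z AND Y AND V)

Yes, they are equivalent — the two output columns agree on all 8 assignments:
Z | Y | V | Expression 1 | Expression 2
---------------------------------------
0 | 0 | 0 | 1 | 1
0 | 0 | 1 | 1 | 1
0 | 1 | 0 | 1 | 1
0 | 1 | 1 | 1 | 1
1 | 0 | 0 | 1 | 1
1 | 0 | 1 | 1 | 1
1 | 1 | 0 | 1 | 1
1 | 1 | 1 | 1 | 1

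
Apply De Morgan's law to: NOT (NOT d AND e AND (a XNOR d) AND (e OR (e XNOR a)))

d OR NOT e OR NOT (a XNOR d) OR NOT (e OR (e XNOR a))
De Morgan's: NOT(AND of terms) = OR of negations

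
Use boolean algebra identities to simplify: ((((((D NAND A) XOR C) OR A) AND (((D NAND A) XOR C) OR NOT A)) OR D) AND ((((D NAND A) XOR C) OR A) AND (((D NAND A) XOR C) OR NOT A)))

By absorption (E AND (E OR v) = E) then distribution ((E OR v) AND (E OR NOT v) = E):
= ((D NAND A) XOR C)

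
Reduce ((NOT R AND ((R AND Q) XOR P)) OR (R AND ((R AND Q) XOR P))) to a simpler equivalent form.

By distribution ((E AND v) OR (E AND NOT v) = E):
= ((R AND Q) XOR P)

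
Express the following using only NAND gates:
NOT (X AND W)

(((X NAND W) NAND (X NAND W)) NAND ((X NAND W) NAND (X NAND W)))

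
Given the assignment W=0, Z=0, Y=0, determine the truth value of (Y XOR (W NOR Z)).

Substituting: (0 XOR (0 NOR 0))
= 1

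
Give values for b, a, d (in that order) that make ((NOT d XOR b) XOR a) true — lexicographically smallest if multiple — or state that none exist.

b=0, a=0, d=0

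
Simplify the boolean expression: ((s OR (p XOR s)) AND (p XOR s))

By absorption (E AND (E OR v) = E):
= (p XOR s)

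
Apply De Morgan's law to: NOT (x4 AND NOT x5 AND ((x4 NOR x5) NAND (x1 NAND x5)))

NOT x4 OR x5 OR NOT ((x4 NOR x5) NAND (x1 NAND x5))
De Morgan's: NOT(AND of terms) = OR of negations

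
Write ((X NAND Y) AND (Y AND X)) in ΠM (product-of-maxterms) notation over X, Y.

ΠM(0, 1, 2, 3) = (X OR Y) AND (X OR NOT Y) AND (NOT X OR Y) AND (NOT X OR NOT Y)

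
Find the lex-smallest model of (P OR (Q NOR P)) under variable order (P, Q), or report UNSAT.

P=0, Q=0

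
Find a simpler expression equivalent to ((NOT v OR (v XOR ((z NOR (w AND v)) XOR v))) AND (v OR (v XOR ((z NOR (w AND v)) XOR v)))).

By distribution ((E OR v) AND (E OR NOT v) = E) then XOR self-cancellation ((E XOR v) XOR v = E):
= (z NOR (w AND v))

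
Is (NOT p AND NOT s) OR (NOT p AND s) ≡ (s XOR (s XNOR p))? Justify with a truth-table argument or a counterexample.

Yes, they are equivalent — the two output columns agree on all 4 assignments:
p | s | Expression 1 | Expression 2
-----------------------------------
0 | 0 | 1 | 1
0 | 1 | 1 | 1
1 | 0 | 0 | 0
1 | 1 | 0 | 0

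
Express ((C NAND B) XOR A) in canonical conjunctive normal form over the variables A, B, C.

(A OR NOT B OR NOT C) AND (NOT A OR B OR C) AND (NOT A OR B OR NOT C) AND (NOT A OR NOT B OR C)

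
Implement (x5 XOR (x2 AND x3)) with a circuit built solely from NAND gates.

((x5 NAND (x5 NAND ((x2 NAND x3) NAND (x2 NAND x3)))) NAND (((x2 NAND x3) NAND (x2 NAND x3)) NAND (x5 NAND ((x2 NAND x3) NAND (x2 NAND x3)))))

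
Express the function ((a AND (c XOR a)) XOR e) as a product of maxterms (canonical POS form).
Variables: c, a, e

ΠM(0, 3, 4, 6) = (c OR a OR e) AND (c OR NOT a OR NOT e) AND (NOT c OR a OR e) AND (NOT c OR NOT a OR e)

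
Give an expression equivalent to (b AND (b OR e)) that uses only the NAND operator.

((b NAND ((b NAND b) NAND (e NAND e))) NAND (b NAND ((b NAND b) NAND (e NAND e))))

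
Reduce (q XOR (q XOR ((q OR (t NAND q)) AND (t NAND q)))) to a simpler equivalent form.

By XOR self-cancellation ((E XOR v) XOR v = E) then absorption (E AND (E OR v) = E):
= (t NAND q)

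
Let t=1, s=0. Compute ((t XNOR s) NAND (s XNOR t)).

Substituting: ((1 XNOR 0) NAND (0 XNOR 1))
= 1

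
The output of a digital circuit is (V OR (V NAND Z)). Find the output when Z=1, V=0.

Substituting: (0 OR (0 NAND 1))
= 1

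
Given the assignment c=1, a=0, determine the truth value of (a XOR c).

Substituting: (0 XOR 1)
= 1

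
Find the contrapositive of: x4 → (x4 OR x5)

Contrapositive: NOT (x4 OR x5) → NOT x4
Note: A statement and its contrapositive are logically equivalent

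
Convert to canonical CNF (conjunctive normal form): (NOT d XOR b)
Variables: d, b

(d OR NOT b) AND (NOT d OR b)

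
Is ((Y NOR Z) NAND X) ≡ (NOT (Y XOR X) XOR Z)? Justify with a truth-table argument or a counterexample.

No. Counterexample: with Z=0, Y=1, X=0, Expression 1 = 1 but Expression 2 = 0.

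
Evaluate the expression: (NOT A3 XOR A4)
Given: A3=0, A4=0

Substituting: (NOT 0 XOR 0)
= 1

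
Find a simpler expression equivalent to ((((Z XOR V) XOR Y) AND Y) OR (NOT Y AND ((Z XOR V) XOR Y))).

By distribution ((E AND v) OR (E AND NOT v) = E):
= ((Z XOR V) XOR Y)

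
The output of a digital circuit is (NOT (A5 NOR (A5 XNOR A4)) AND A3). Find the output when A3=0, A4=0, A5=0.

Substituting: (NOT (0 NOR (0 XNOR 0)) AND 0)
= 0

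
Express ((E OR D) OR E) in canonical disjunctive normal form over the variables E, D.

(NOT E AND D) OR (E AND NOT D) OR (E AND D)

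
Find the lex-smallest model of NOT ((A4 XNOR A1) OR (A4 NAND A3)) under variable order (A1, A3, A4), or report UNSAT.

A1=0, A3=1, A4=1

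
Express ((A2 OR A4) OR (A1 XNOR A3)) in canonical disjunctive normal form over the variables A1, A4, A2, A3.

(NOT A1 AND NOT A4 AND NOT A2 AND NOT A3) OR (NOT A1 AND NOT A4 AND A2 AND NOT A3) OR (NOT A1 AND NOT A4 AND A2 AND A3) OR (NOT A1 AND A4 AND NOT A2 AND NOT A3) OR (NOT A1 AND A4 AND NOT A2 AND A3) OR (NOT A1 AND A4 AND A2 AND NOT A3) OR (NOT A1 AND A4 AND A2 AND A3) OR (A1 AND NOT A4 AND NOT A2 AND A3) OR (A1 AND NOT A4 AND A2 AND NOT A3) OR (A1 AND NOT A4 AND A2 AND A3) OR (A1 AND A4 AND NOT A2 AND NOT A3) OR (A1 AND A4 AND NOT A2 AND A3) OR (A1 AND A4 AND A2 AND NOT A3) OR (A1 AND A4 AND A2 AND A3)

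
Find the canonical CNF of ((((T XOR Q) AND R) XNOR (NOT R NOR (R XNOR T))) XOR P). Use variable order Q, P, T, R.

(Q OR P OR T OR NOT R) AND (Q OR P OR NOT T OR NOT R) AND (Q OR NOT P OR T OR R) AND (Q OR NOT P OR NOT T OR R) AND (NOT Q OR NOT P OR T OR R) AND (NOT Q OR NOT P OR T OR NOT R) AND (NOT Q OR NOT P OR NOT T OR R) AND (NOT Q OR NOT P OR NOT T OR NOT R)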